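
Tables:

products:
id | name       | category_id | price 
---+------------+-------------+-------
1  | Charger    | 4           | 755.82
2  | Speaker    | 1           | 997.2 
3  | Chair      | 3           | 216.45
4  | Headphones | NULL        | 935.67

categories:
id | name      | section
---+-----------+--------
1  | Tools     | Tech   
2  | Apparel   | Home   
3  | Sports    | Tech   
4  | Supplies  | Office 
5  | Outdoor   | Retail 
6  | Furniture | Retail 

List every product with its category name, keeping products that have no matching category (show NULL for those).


LEFT JOIN keeps every row from products (the left table); where category_id has no match in categories, the category columns become NULL. Walk through each product:
  - product 1 (Charger): category_id=4 -> matches Supplies
  - product 2 (Speaker): category_id=1 -> matches Tools
  - product 3 (Chair): category_id=3 -> matches Sports
  - product 4 (Headphones): category_id=NULL, no match -> kept with NULL
All 4 rows appear; 1 has NULL category.

SQL:
SELECT a.name, b.name AS category
FROM products a
LEFT JOIN categories b ON a.category_id = b.id

Result:
name       | category
-----------+---------
Charger    | Supplies
Speaker    | Tools   
Chair      | Sports  
Headphones | NULL    


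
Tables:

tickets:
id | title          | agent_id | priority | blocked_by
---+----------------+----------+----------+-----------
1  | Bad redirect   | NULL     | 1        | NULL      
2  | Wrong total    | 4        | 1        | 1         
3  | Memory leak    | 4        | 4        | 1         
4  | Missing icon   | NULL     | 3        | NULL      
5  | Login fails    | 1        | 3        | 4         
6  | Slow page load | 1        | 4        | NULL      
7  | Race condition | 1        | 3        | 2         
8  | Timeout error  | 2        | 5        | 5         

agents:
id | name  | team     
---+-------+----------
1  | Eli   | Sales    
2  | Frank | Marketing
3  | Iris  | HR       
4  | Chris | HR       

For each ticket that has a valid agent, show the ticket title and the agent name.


INNER JOIN keeps only tickets rows whose agent_id matches an id in agents. Walk through each ticket:
  - ticket 1 (Bad redirect): agent_id=NULL, no match -> dropped
  - ticket 2 (Wrong total): agent_id=4 -> matches Chris
  - ticket 3 (Memory leak): agent_id=4 -> matches Chris
  - ticket 4 (Missing icon): agent_id=NULL, no match -> dropped
  - ticket 5 (Login fails): agent_id=1 -> matches Eli
  - ticket 6 (Slow page load): agent_id=1 -> matches Eli
  - ticket 7 (Race condition): agent_id=1 -> matches Eli
  - ticket 8 (Timeout error): agent_id=2 -> matches Frank
So 2 of 8 rows are dropped.

SQL:
SELECT a.title, b.name AS agent
FROM tickets a
INNER JOIN agents b ON a.agent_id = b.id

Result:
title          | agent
---------------+------
Wrong total    | Chris
Memory leak    | Chris
Login fails    | Eli  
Slow page load | Eli  
Race condition | Eli  
Timeout error  | Frank


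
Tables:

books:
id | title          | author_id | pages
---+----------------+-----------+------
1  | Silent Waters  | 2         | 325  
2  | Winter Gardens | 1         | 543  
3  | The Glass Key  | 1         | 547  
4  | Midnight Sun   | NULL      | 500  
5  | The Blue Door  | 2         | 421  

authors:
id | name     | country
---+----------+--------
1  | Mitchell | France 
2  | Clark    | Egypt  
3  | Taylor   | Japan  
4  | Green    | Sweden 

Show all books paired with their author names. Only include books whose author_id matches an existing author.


INNER JOIN keeps only books rows whose author_id matches an id in authors. Walk through each book:
  - book 1 (Silent Waters): author_id=2 -> matches Clark
  - book 2 (Winter Gardens): author_id=1 -> matches Mitchell
  - book 3 (The Glass Key): author_id=1 -> matches Mitchell
  - book 4 (Midnight Sun): author_id=NULL, no match -> dropped
  - book 5 (The Blue Door): author_id=2 -> matches Clark
So 1 of 5 rows is dropped.

SQL:
SELECT a.title, b.name AS author
FROM books a
INNER JOIN authors b ON a.author_id = b.id

Result:
title          | author  
---------------+---------
Silent Waters  | Clark   
Winter Gardens | Mitchell
The Glass Key  | Mitchell
The Blue Door  | Clark   


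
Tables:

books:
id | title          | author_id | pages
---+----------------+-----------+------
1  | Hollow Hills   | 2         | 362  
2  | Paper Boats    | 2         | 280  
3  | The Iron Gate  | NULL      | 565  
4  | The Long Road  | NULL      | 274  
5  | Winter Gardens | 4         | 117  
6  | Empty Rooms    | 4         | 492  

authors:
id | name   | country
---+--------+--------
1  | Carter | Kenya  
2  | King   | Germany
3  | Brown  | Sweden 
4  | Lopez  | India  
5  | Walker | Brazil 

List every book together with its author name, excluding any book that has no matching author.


INNER JOIN keeps only books rows whose author_id matches an id in authors. Walk through each book:
  - book 1 (Hollow Hills): author_id=2 -> matches King
  - book 2 (Paper Boats): author_id=2 -> matches King
  - book 3 (The Iron Gate): author_id=NULL, no match -> dropped
  - book 4 (The Long Road): author_id=NULL, no match -> dropped
  - book 5 (Winter Gardens): author_id=4 -> matches Lopez
  - book 6 (Empty Rooms): author_id=4 -> matches Lopez
So 2 of 6 rows are dropped.

SQL:
SELECT a.title, b.name AS author
FROM books a
INNER JOIN authors b ON a.author_id = b.id

Result:
title          | author
---------------+-------
Hollow Hills   | King  
Paper Boats    | King  
Winter Gardens | Lopez 
Empty Rooms    | Lopez 


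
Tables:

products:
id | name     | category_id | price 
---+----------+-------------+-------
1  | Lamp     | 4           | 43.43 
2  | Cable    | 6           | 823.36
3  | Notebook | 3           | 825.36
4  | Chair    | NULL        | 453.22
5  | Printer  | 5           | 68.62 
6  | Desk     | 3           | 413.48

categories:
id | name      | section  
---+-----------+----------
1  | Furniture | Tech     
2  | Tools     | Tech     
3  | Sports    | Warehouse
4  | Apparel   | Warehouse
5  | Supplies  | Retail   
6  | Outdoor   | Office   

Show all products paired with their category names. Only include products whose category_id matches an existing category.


INNER JOIN keeps only products rows whose category_id matches an id in categories. Walk through each product:
  - product 1 (Lamp): category_id=4 -> matches Apparel
  - product 2 (Cable): category_id=6 -> matches Outdoor
  - product 3 (Notebook): category_id=3 -> matches Sports
  - product 4 (Chair): category_id=NULL, no match -> dropped
  - product 5 (Printer): category_id=5 -> matches Supplies
  - product 6 (Desk): category_id=3 -> matches Sports
So 1 of 6 rows is dropped.

SQL:
SELECT a.name, b.name AS category
FROM products a
INNER JOIN categories b ON a.category_id = b.id

Result:
name     | category
---------+---------
Lamp     | Apparel 
Cable    | Outdoor 
Notebook | Sports  
Printer  | Supplies
Desk     | Sports  


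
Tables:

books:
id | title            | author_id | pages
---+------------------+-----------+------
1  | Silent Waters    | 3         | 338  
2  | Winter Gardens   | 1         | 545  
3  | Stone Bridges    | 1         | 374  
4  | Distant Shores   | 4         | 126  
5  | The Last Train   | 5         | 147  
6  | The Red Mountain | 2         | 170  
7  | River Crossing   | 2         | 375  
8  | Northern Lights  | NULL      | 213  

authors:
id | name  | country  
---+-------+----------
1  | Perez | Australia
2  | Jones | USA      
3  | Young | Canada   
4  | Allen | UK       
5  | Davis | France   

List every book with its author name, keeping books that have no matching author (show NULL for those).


LEFT JOIN keeps every row from books (the left table); where author_id has no match in authors, the author columns become NULL. Walk through each book:
  - book 1 (Silent Waters): author_id=3 -> matches Young
  - book 2 (Winter Gardens): author_id=1 -> matches Perez
  - book 3 (Stone Bridges): author_id=1 -> matches Perez
  - book 4 (Distant Shores): author_id=4 -> matches Allen
  - book 5 (The Last Train): author_id=5 -> matches Davis
  - book 6 (The Red Mountain): author_id=2 -> matches Jones
  - book 7 (River Crossing): author_id=2 -> matches Jones
  - book 8 (Northern Lights): author_id=NULL, no match -> kept with NULL
All 8 rows appear; 1 has NULL author.

SQL:
SELECT a.title, b.name AS author
FROM books a
LEFT JOIN authors b ON a.author_id = b.id

Result:
title            | author
-----------------+-------
Silent Waters    | Young 
Winter Gardens   | Perez 
Stone Bridges    | Perez 
Distant Shores   | Allen 
The Last Train   | Davis 
The Red Mountain | Jones 
River Crossing   | Jones 
Northern Lights  | NULL  


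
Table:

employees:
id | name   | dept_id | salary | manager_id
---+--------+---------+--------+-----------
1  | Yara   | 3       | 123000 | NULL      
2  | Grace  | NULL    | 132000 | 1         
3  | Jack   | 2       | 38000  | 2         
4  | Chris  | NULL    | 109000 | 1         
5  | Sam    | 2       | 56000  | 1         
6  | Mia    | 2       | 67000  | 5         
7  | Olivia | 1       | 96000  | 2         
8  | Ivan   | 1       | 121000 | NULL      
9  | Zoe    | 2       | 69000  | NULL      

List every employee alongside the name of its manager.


This is a self-join: employees is joined to a second copy of itself, matching each row's manager_id to another row's id. Use LEFT JOIN so rows with manager_id=NULL are kept.
  - employee 1 (Yara): manager_id=NULL -> NULL
  - employee 2 (Grace): manager_id=1 -> Yara
  - employee 3 (Jack): manager_id=2 -> Grace
  - employee 4 (Chris): manager_id=1 -> Yara
  - employee 5 (Sam): manager_id=1 -> Yara
  - employee 6 (Mia): manager_id=5 -> Sam
  - employee 7 (Olivia): manager_id=2 -> Grace
  - employee 8 (Ivan): manager_id=NULL -> NULL
  - employee 9 (Zoe): manager_id=NULL -> NULL

SQL:
SELECT a.name AS item, b.name AS manager
FROM employees a
LEFT JOIN employees b ON a.manager_id = b.id

Result:
item   | manager
-------+--------
Yara   | NULL   
Grace  | Yara   
Jack   | Grace  
Chris  | Yara   
Sam    | Yara   
Mia    | Sam    
Olivia | Grace  
Ivan   | NULL   
Zoe    | NULL   


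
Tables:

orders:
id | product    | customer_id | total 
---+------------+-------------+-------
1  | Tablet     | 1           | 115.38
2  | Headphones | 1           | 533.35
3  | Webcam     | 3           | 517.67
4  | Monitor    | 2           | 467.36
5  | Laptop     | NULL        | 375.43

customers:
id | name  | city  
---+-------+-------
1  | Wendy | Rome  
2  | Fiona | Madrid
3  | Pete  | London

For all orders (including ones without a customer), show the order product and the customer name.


LEFT JOIN keeps every row from orders (the left table); where customer_id has no match in customers, the customer columns become NULL. Walk through each order:
  - order 1 (Tablet): customer_id=1 -> matches Wendy
  - order 2 (Headphones): customer_id=1 -> matches Wendy
  - order 3 (Webcam): customer_id=3 -> matches Pete
  - order 4 (Monitor): customer_id=2 -> matches Fiona
  - order 5 (Laptop): customer_id=NULL, no match -> kept with NULL
All 5 rows appear; 1 has NULL customer.

SQL:
SELECT a.product, b.name AS customer
FROM orders a
LEFT JOIN customers b ON a.customer_id = b.id

Result:
product    | customer
-----------+---------
Tablet     | Wendy   
Headphones | Wendy   
Webcam     | Pete    
Monitor    | Fiona   
Laptop     | NULL    


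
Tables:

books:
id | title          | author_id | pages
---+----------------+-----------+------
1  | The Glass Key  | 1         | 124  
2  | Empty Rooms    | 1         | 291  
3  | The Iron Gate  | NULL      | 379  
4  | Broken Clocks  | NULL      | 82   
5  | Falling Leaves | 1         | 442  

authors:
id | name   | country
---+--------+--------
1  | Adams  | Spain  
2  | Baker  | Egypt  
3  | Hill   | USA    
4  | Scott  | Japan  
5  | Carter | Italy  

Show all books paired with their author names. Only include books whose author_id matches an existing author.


INNER JOIN keeps only books rows whose author_id matches an id in authors. Walk through each book:
  - book 1 (The Glass Key): author_id=1 -> matches Adams
  - book 2 (Empty Rooms): author_id=1 -> matches Adams
  - book 3 (The Iron Gate): author_id=NULL, no match -> dropped
  - book 4 (Broken Clocks): author_id=NULL, no match -> dropped
  - book 5 (Falling Leaves): author_id=1 -> matches Adams
So 2 of 5 rows are dropped.

SQL:
SELECT a.title, b.name AS author
FROM books a
INNER JOIN authors b ON a.author_id = b.id

Result:
title          | author
---------------+-------
The Glass Key  | Adams 
Empty Rooms    | Adams 
Falling Leaves | Adams 


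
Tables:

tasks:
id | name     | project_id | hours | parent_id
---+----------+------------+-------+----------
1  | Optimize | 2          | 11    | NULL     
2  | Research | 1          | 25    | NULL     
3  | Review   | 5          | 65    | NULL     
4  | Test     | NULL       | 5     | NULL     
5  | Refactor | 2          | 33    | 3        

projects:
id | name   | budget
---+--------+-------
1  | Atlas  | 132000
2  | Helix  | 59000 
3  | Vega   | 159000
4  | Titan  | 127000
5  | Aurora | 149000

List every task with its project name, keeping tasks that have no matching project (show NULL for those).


LEFT JOIN keeps every row from tasks (the left table); where project_id has no match in projects, the project columns become NULL. Walk through each task:
  - task 1 (Optimize): project_id=2 -> matches Helix
  - task 2 (Research): project_id=1 -> matches Atlas
  - task 3 (Review): project_id=5 -> matches Aurora
  - task 4 (Test): project_id=NULL, no match -> kept with NULL
  - task 5 (Refactor): project_id=2 -> matches Helix
All 5 rows appear; 1 has NULL project.

SQL:
SELECT a.name, b.name AS project
FROM tasks a
LEFT JOIN projects b ON a.project_id = b.id

Result:
name     | project
---------+--------
Optimize | Helix  
Research | Atlas  
Review   | Aurora 
Test     | NULL   
Refactor | Helix  


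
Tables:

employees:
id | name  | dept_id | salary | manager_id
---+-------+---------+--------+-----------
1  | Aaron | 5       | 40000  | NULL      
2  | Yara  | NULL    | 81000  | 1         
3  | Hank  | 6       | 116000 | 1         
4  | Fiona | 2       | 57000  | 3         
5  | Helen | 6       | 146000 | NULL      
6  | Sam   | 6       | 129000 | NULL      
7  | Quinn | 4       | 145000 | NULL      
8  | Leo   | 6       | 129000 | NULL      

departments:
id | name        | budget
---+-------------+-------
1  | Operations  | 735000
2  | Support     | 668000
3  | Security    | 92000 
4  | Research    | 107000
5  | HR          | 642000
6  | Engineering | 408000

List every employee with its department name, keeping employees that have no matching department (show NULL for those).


LEFT JOIN keeps every row from employees (the left table); where dept_id has no match in departments, the department columns become NULL. Walk through each employee:
  - employee 1 (Aaron): dept_id=5 -> matches HR
  - employee 2 (Yara): dept_id=NULL, no match -> kept with NULL
  - employee 3 (Hank): dept_id=6 -> matches Engineering
  - employee 4 (Fiona): dept_id=2 -> matches Support
  - employee 5 (Helen): dept_id=6 -> matches Engineering
  - employee 6 (Sam): dept_id=6 -> matches Engineering
  - employee 7 (Quinn): dept_id=4 -> matches Research
  - employee 8 (Leo): dept_id=6 -> matches Engineering
All 8 rows appear; 1 has NULL department.

SQL:
SELECT a.name, b.name AS department
FROM employees a
LEFT JOIN departments b ON a.dept_id = b.id

Result:
name  | department 
------+------------
Aaron | HR         
Yara  | NULL       
Hank  | Engineering
Fiona | Support    
Helen | Engineering
Sam   | Engineering
Quinn | Research   
Leo   | Engineering


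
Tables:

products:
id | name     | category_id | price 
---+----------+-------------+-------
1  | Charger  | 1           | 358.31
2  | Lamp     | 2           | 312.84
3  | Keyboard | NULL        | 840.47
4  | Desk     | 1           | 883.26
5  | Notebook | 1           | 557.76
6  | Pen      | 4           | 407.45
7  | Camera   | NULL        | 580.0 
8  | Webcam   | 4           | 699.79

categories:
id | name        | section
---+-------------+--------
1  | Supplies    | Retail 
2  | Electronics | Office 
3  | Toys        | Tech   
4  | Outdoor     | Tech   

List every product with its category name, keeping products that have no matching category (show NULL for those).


LEFT JOIN keeps every row from products (the left table); where category_id has no match in categories, the category columns become NULL. Walk through each product:
  - product 1 (Charger): category_id=1 -> matches Supplies
  - product 2 (Lamp): category_id=2 -> matches Electronics
  - product 3 (Keyboard): category_id=NULL, no match -> kept with NULL
  - product 4 (Desk): category_id=1 -> matches Supplies
  - product 5 (Notebook): category_id=1 -> matches Supplies
  - product 6 (Pen): category_id=4 -> matches Outdoor
  - product 7 (Camera): category_id=NULL, no match -> kept with NULL
  - product 8 (Webcam): category_id=4 -> matches Outdoor
All 8 rows appear; 2 have NULL category.

SQL:
SELECT a.name, b.name AS category
FROM products a
LEFT JOIN categories b ON a.category_id = b.id

Result:
name     | category   
---------+------------
Charger  | Supplies   
Lamp     | Electronics
Keyboard | NULL       
Desk     | Supplies   
Notebook | Supplies   
Pen      | Outdoor    
Camera   | NULL       
Webcam   | Outdoor    


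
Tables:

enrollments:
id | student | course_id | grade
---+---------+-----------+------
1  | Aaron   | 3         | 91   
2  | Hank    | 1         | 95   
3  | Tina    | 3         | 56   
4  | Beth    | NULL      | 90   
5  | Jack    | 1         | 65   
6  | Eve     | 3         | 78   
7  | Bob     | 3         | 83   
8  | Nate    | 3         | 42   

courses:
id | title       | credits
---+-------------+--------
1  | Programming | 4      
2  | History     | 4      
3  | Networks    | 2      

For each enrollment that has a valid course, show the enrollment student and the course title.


INNER JOIN keeps only enrollments rows whose course_id matches an id in courses. Walk through each enrollment:
  - enrollment 1 (Aaron): course_id=3 -> matches Networks
  - enrollment 2 (Hank): course_id=1 -> matches Programming
  - enrollment 3 (Tina): course_id=3 -> matches Networks
  - enrollment 4 (Beth): course_id=NULL, no match -> dropped
  - enrollment 5 (Jack): course_id=1 -> matches Programming
  - enrollment 6 (Eve): course_id=3 -> matches Networks
  - enrollment 7 (Bob): course_id=3 -> matches Networks
  - enrollment 8 (Nate): course_id=3 -> matches Networks
So 1 of 8 rows is dropped.

SQL:
SELECT a.student, b.title AS course
FROM enrollments a
INNER JOIN courses b ON a.course_id = b.id

Result:
student | course     
--------+------------
Aaron   | Networks   
Hank    | Programming
Tina    | Networks   
Jack    | Programming
Eve     | Networks   
Bob     | Networks   
Nate    | Networks   


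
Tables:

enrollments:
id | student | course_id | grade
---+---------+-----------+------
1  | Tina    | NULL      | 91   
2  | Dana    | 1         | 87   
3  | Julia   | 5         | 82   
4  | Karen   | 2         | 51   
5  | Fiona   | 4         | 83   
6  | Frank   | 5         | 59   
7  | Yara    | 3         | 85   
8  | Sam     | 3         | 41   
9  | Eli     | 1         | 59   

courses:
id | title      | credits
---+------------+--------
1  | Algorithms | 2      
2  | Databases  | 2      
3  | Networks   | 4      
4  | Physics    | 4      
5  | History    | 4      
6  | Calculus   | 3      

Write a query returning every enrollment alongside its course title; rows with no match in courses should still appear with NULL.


LEFT JOIN keeps every row from enrollments (the left table); where course_id has no match in courses, the course columns become NULL. Walk through each enrollment:
  - enrollment 1 (Tina): course_id=NULL, no match -> kept with NULL
  - enrollment 2 (Dana): course_id=1 -> matches Algorithms
  - enrollment 3 (Julia): course_id=5 -> matches History
  - enrollment 4 (Karen): course_id=2 -> matches Databases
  - enrollment 5 (Fiona): course_id=4 -> matches Physics
  - enrollment 6 (Frank): course_id=5 -> matches History
  - enrollment 7 (Yara): course_id=3 -> matches Networks
  - enrollment 8 (Sam): course_id=3 -> matches Networks
  - enrollment 9 (Eli): course_id=1 -> matches Algorithms
All 9 rows appear; 1 has NULL course.

SQL:
SELECT a.student, b.title AS course
FROM enrollments a
LEFT JOIN courses b ON a.course_id = b.id

Result:
student | course    
--------+-----------
Tina    | NULL      
Dana    | Algorithms
Julia   | History   
Karen   | Databases 
Fiona   | Physics   
Frank   | History   
Yara    | Networks  
Sam     | Networks  
Eli     | Algorithms


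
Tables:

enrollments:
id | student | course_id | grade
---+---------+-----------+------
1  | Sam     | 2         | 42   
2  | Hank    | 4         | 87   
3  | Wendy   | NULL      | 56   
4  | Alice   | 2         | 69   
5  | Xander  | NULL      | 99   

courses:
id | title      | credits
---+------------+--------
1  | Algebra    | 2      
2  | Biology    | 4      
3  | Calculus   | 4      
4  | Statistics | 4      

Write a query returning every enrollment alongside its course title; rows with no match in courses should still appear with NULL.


LEFT JOIN keeps every row from enrollments (the left table); where course_id has no match in courses, the course columns become NULL. Walk through each enrollment:
  - enrollment 1 (Sam): course_id=2 -> matches Biology
  - enrollment 2 (Hank): course_id=4 -> matches Statistics
  - enrollment 3 (Wendy): course_id=NULL, no match -> kept with NULL
  - enrollment 4 (Alice): course_id=2 -> matches Biology
  - enrollment 5 (Xander): course_id=NULL, no match -> kept with NULL
All 5 rows appear; 2 have NULL course.

SQL:
SELECT a.student, b.title AS course
FROM enrollments a
LEFT JOIN courses b ON a.course_id = b.id

Result:
student | course    
--------+-----------
Sam     | Biology   
Hank    | Statistics
Wendy   | NULL      
Alice   | Biology   
Xander  | NULL      


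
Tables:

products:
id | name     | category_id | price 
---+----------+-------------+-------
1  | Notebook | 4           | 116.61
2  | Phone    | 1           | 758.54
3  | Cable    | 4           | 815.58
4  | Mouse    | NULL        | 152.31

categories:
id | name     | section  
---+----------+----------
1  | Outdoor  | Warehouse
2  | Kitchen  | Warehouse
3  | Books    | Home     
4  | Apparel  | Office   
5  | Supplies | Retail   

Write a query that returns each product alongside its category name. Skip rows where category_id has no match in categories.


INNER JOIN keeps only products rows whose category_id matches an id in categories. Walk through each product:
  - product 1 (Notebook): category_id=4 -> matches Apparel
  - product 2 (Phone): category_id=1 -> matches Outdoor
  - product 3 (Cable): category_id=4 -> matches Apparel
  - product 4 (Mouse): category_id=NULL, no match -> dropped
So 1 of 4 rows is dropped.

SQL:
SELECT a.name, b.name AS category
FROM products a
INNER JOIN categories b ON a.category_id = b.id

Result:
name     | category
---------+---------
Notebook | Apparel 
Phone    | Outdoor 
Cable    | Apparel 


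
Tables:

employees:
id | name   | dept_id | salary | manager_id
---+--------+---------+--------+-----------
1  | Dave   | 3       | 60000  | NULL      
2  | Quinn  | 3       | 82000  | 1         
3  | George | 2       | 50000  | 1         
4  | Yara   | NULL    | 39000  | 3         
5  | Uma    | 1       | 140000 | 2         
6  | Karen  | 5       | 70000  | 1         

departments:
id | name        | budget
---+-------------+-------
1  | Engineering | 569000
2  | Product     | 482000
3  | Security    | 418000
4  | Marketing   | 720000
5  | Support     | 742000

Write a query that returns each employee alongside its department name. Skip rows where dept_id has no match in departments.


INNER JOIN keeps only employees rows whose dept_id matches an id in departments. Walk through each employee:
  - employee 1 (Dave): dept_id=3 -> matches Security
  - employee 2 (Quinn): dept_id=3 -> matches Security
  - employee 3 (George): dept_id=2 -> matches Product
  - employee 4 (Yara): dept_id=NULL, no match -> dropped
  - employee 5 (Uma): dept_id=1 -> matches Engineering
  - employee 6 (Karen): dept_id=5 -> matches Support
So 1 of 6 rows is dropped.

SQL:
SELECT a.name, b.name AS department
FROM employees a
INNER JOIN departments b ON a.dept_id = b.id

Result:
name   | department 
-------+------------
Dave   | Security   
Quinn  | Security   
George | Product    
Uma    | Engineering
Karen  | Support    


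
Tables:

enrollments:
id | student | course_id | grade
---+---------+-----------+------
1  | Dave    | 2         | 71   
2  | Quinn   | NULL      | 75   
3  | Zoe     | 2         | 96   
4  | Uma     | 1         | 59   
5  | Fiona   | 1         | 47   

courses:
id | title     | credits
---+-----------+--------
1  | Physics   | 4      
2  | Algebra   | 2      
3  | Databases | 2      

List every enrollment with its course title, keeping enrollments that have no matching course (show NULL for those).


LEFT JOIN keeps every row from enrollments (the left table); where course_id has no match in courses, the course columns become NULL. Walk through each enrollment:
  - enrollment 1 (Dave): course_id=2 -> matches Algebra
  - enrollment 2 (Quinn): course_id=NULL, no match -> kept with NULL
  - enrollment 3 (Zoe): course_id=2 -> matches Algebra
  - enrollment 4 (Uma): course_id=1 -> matches Physics
  - enrollment 5 (Fiona): course_id=1 -> matches Physics
All 5 rows appear; 1 has NULL course.

SQL:
SELECT a.student, b.title AS course
FROM enrollments a
LEFT JOIN courses b ON a.course_id = b.id

Result:
student | course 
--------+--------
Dave    | Algebra
Quinn   | NULL   
Zoe     | Algebra
Uma     | Physics
Fiona   | Physics


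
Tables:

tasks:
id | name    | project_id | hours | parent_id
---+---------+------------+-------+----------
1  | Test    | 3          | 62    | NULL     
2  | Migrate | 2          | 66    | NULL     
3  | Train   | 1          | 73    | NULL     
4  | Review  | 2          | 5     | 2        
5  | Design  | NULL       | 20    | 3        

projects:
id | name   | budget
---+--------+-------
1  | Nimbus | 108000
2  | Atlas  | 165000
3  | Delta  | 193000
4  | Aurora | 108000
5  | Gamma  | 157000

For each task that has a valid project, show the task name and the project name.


INNER JOIN keeps only tasks rows whose project_id matches an id in projects. Walk through each task:
  - task 1 (Test): project_id=3 -> matches Delta
  - task 2 (Migrate): project_id=2 -> matches Atlas
  - task 3 (Train): project_id=1 -> matches Nimbus
  - task 4 (Review): project_id=2 -> matches Atlas
  - task 5 (Design): project_id=NULL, no match -> dropped
So 1 of 5 rows is dropped.

SQL:
SELECT a.name, b.name AS project
FROM tasks a
INNER JOIN projects b ON a.project_id = b.id

Result:
name    | project
--------+--------
Test    | Delta  
Migrate | Atlas  
Train   | Nimbus 
Review  | Atlas  


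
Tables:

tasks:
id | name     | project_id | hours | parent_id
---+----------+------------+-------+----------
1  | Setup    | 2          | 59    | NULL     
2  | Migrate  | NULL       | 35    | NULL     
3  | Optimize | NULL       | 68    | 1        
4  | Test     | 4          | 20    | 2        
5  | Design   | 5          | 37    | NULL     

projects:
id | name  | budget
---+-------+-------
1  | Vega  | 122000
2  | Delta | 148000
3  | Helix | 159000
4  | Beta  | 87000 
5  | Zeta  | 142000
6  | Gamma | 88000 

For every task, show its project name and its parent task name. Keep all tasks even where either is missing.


Two LEFT JOINs from the same base table tasks: one to projects via project_id, one to tasks itself via parent_id. Both are LEFT so every task is preserved.
Match against projects:
  - task 1 (Setup): project_id=2 -> matches Delta
  - task 2 (Migrate): project_id=NULL, no match -> kept with NULL
  - task 3 (Optimize): project_id=NULL, no match -> kept with NULL
  - task 4 (Test): project_id=4 -> matches Beta
  - task 5 (Design): project_id=5 -> matches Zeta
Match against tasks (self):
  - task 1 (Setup): parent_id=NULL -> NULL
  - task 2 (Migrate): parent_id=NULL -> NULL
  - task 3 (Optimize): parent_id=1 -> Setup
  - task 4 (Test): parent_id=2 -> Migrate
  - task 5 (Design): parent_id=NULL -> NULL

SQL:
SELECT a.name, b.name AS project, c.name AS parent
FROM tasks a
LEFT JOIN projects b ON a.project_id = b.id
LEFT JOIN tasks c ON a.parent_id = c.id

Result:
name     | project | parent 
---------+---------+--------
Setup    | Delta   | NULL   
Migrate  | NULL    | NULL   
Optimize | NULL    | Setup  
Test     | Beta    | Migrate
Design   | Zeta    | NULL   


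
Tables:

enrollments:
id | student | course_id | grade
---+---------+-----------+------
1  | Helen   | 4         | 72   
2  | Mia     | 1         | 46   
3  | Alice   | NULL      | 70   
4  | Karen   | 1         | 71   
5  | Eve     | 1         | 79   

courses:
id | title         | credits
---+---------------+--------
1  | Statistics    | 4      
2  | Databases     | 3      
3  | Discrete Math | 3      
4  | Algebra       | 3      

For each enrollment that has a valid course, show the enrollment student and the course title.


INNER JOIN keeps only enrollments rows whose course_id matches an id in courses. Walk through each enrollment:
  - enrollment 1 (Helen): course_id=4 -> matches Algebra
  - enrollment 2 (Mia): course_id=1 -> matches Statistics
  - enrollment 3 (Alice): course_id=NULL, no match -> dropped
  - enrollment 4 (Karen): course_id=1 -> matches Statistics
  - enrollment 5 (Eve): course_id=1 -> matches Statistics
So 1 of 5 rows is dropped.

SQL:
SELECT a.student, b.title AS course
FROM enrollments a
INNER JOIN courses b ON a.course_id = b.id

Result:
student | course    
--------+-----------
Helen   | Algebra   
Mia     | Statistics
Karen   | Statistics
Eve     | Statistics


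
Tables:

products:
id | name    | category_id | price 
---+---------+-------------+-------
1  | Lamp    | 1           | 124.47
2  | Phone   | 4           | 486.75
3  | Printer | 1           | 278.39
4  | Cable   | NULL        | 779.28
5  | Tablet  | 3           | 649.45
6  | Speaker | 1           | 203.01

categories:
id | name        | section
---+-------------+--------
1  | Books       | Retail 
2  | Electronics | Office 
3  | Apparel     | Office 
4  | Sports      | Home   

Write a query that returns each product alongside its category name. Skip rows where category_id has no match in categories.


INNER JOIN keeps only products rows whose category_id matches an id in categories. Walk through each product:
  - product 1 (Lamp): category_id=1 -> matches Books
  - product 2 (Phone): category_id=4 -> matches Sports
  - product 3 (Printer): category_id=1 -> matches Books
  - product 4 (Cable): category_id=NULL, no match -> dropped
  - product 5 (Tablet): category_id=3 -> matches Apparel
  - product 6 (Speaker): category_id=1 -> matches Books
So 1 of 6 rows is dropped.

SQL:
SELECT a.name, b.name AS category
FROM products a
INNER JOIN categories b ON a.category_id = b.id

Result:
name    | category
--------+---------
Lamp    | Books   
Phone   | Sports  
Printer | Books   
Tablet  | Apparel 
Speaker | Books   


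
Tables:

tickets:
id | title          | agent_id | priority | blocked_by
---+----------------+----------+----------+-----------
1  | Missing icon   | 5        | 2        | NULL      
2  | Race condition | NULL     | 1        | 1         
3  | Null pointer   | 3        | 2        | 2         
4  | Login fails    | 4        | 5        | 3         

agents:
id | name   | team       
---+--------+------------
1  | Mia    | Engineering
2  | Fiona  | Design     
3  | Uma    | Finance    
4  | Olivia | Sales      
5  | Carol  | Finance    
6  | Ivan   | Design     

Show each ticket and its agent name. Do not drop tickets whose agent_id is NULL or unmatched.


LEFT JOIN keeps every row from tickets (the left table); where agent_id has no match in agents, the agent columns become NULL. Walk through each ticket:
  - ticket 1 (Missing icon): agent_id=5 -> matches Carol
  - ticket 2 (Race condition): agent_id=NULL, no match -> kept with NULL
  - ticket 3 (Null pointer): agent_id=3 -> matches Uma
  - ticket 4 (Login fails): agent_id=4 -> matches Olivia
All 4 rows appear; 1 has NULL agent.

SQL:
SELECT a.title, b.name AS agent
FROM tickets a
LEFT JOIN agents b ON a.agent_id = b.id

Result:
title          | agent 
---------------+-------
Missing icon   | Carol 
Race condition | NULL  
Null pointer   | Uma   
Login fails    | Olivia


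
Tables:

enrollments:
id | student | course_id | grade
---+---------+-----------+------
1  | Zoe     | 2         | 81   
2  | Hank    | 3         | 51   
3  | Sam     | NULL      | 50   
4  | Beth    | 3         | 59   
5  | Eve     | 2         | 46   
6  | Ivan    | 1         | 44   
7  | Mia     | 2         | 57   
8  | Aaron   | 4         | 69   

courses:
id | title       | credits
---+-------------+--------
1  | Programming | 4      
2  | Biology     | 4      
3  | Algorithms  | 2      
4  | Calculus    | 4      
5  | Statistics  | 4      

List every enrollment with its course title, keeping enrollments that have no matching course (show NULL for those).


LEFT JOIN keeps every row from enrollments (the left table); where course_id has no match in courses, the course columns become NULL. Walk through each enrollment:
  - enrollment 1 (Zoe): course_id=2 -> matches Biology
  - enrollment 2 (Hank): course_id=3 -> matches Algorithms
  - enrollment 3 (Sam): course_id=NULL, no match -> kept with NULL
  - enrollment 4 (Beth): course_id=3 -> matches Algorithms
  - enrollment 5 (Eve): course_id=2 -> matches Biology
  - enrollment 6 (Ivan): course_id=1 -> matches Programming
  - enrollment 7 (Mia): course_id=2 -> matches Biology
  - enrollment 8 (Aaron): course_id=4 -> matches Calculus
All 8 rows appear; 1 has NULL course.

SQL:
SELECT a.student, b.title AS course
FROM enrollments a
LEFT JOIN courses b ON a.course_id = b.id

Result:
student | course     
--------+------------
Zoe     | Biology    
Hank    | Algorithms 
Sam     | NULL       
Beth    | Algorithms 
Eve     | Biology    
Ivan    | Programming
Mia     | Biology    
Aaron   | Calculus   


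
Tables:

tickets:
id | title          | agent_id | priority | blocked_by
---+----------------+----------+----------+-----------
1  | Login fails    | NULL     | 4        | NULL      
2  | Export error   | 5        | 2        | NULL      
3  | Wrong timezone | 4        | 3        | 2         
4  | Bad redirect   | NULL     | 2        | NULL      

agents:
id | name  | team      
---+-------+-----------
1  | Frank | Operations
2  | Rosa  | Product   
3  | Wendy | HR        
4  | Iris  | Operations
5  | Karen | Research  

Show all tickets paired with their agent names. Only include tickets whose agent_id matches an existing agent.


INNER JOIN keeps only tickets rows whose agent_id matches an id in agents. Walk through each ticket:
  - ticket 1 (Login fails): agent_id=NULL, no match -> dropped
  - ticket 2 (Export error): agent_id=5 -> matches Karen
  - ticket 3 (Wrong timezone): agent_id=4 -> matches Iris
  - ticket 4 (Bad redirect): agent_id=NULL, no match -> dropped
So 2 of 4 rows are dropped.

SQL:
SELECT a.title, b.name AS agent
FROM tickets a
INNER JOIN agents b ON a.agent_id = b.id

Result:
title          | agent
---------------+------
Export error   | Karen
Wrong timezone | Iris 


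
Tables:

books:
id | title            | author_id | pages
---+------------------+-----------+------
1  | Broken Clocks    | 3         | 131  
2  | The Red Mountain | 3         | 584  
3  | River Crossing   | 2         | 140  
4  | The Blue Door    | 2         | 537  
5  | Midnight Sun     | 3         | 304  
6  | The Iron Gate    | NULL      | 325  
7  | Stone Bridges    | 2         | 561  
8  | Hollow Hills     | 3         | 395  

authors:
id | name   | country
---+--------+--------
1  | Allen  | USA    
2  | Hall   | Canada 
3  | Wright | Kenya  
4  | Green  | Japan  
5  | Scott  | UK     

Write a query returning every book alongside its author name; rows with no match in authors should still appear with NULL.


LEFT JOIN keeps every row from books (the left table); where author_id has no match in authors, the author columns become NULL. Walk through each book:
  - book 1 (Broken Clocks): author_id=3 -> matches Wright
  - book 2 (The Red Mountain): author_id=3 -> matches Wright
  - book 3 (River Crossing): author_id=2 -> matches Hall
  - book 4 (The Blue Door): author_id=2 -> matches Hall
  - book 5 (Midnight Sun): author_id=3 -> matches Wright
  - book 6 (The Iron Gate): author_id=NULL, no match -> kept with NULL
  - book 7 (Stone Bridges): author_id=2 -> matches Hall
  - book 8 (Hollow Hills): author_id=3 -> matches Wright
All 8 rows appear; 1 has NULL author.

SQL:
SELECT a.title, b.name AS author
FROM books a
LEFT JOIN authors b ON a.author_id = b.id

Result:
title            | author
-----------------+-------
Broken Clocks    | Wright
The Red Mountain | Wright
River Crossing   | Hall  
The Blue Door    | Hall  
Midnight Sun     | Wright
The Iron Gate    | NULL  
Stone Bridges    | Hall  
Hollow Hills     | Wright


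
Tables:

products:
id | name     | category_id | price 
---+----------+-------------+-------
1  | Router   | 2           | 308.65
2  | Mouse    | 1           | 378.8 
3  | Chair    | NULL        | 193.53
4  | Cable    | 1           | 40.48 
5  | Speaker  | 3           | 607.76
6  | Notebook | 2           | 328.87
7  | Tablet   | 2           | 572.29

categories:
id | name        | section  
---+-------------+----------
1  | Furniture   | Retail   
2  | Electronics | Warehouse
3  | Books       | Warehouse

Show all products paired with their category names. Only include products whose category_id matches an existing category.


INNER JOIN keeps only products rows whose category_id matches an id in categories. Walk through each product:
  - product 1 (Router): category_id=2 -> matches Electronics
  - product 2 (Mouse): category_id=1 -> matches Furniture
  - product 3 (Chair): category_id=NULL, no match -> dropped
  - product 4 (Cable): category_id=1 -> matches Furniture
  - product 5 (Speaker): category_id=3 -> matches Books
  - product 6 (Notebook): category_id=2 -> matches Electronics
  - product 7 (Tablet): category_id=2 -> matches Electronics
So 1 of 7 rows is dropped.

SQL:
SELECT a.name, b.name AS category
FROM products a
INNER JOIN categories b ON a.category_id = b.id

Result:
name     | category   
---------+------------
Router   | Electronics
Mouse    | Furniture  
Cable    | Furniture  
Speaker  | Books      
Notebook | Electronics
Tablet   | Electronics


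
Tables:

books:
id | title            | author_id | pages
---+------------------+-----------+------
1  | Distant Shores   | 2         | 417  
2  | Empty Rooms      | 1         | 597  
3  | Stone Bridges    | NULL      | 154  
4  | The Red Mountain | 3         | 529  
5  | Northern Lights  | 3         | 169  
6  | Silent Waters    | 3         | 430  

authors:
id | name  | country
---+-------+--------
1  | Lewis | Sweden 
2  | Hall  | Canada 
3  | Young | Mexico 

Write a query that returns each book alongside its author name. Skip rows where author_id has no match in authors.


INNER JOIN keeps only books rows whose author_id matches an id in authors. Walk through each book:
  - book 1 (Distant Shores): author_id=2 -> matches Hall
  - book 2 (Empty Rooms): author_id=1 -> matches Lewis
  - book 3 (Stone Bridges): author_id=NULL, no match -> dropped
  - book 4 (The Red Mountain): author_id=3 -> matches Young
  - book 5 (Northern Lights): author_id=3 -> matches Young
  - book 6 (Silent Waters): author_id=3 -> matches Young
So 1 of 6 rows is dropped.

SQL:
SELECT a.title, b.name AS author
FROM books a
INNER JOIN authors b ON a.author_id = b.id

Result:
title            | author
-----------------+-------
Distant Shores   | Hall  
Empty Rooms      | Lewis 
The Red Mountain | Young 
Northern Lights  | Young 
Silent Waters    | Young 


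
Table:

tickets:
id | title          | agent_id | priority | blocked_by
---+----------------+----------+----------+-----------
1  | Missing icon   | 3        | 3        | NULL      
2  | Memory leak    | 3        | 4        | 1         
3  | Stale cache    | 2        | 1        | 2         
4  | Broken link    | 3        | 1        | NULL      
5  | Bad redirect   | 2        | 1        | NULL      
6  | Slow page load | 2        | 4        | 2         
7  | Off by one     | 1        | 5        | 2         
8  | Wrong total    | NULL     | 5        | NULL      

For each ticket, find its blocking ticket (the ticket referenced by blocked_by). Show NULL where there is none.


This is a self-join: tickets is joined to a second copy of itself, matching each row's blocked_by to another row's id. Use LEFT JOIN so rows with blocked_by=NULL are kept.
  - ticket 1 (Missing icon): blocked_by=NULL -> NULL
  - ticket 2 (Memory leak): blocked_by=1 -> Missing icon
  - ticket 3 (Stale cache): blocked_by=2 -> Memory leak
  - ticket 4 (Broken link): blocked_by=NULL -> NULL
  - ticket 5 (Bad redirect): blocked_by=NULL -> NULL
  - ticket 6 (Slow page load): blocked_by=2 -> Memory leak
  - ticket 7 (Off by one): blocked_by=2 -> Memory leak
  - ticket 8 (Wrong total): blocked_by=NULL -> NULL

SQL:
SELECT a.title AS item, b.title AS blocked_by
FROM tickets a
LEFT JOIN tickets b ON a.blocked_by = b.id

Result:
item           | blocked_by  
---------------+-------------
Missing icon   | NULL        
Memory leak    | Missing icon
Stale cache    | Memory leak 
Broken link    | NULL        
Bad redirect   | NULL        
Slow page load | Memory leak 
Off by one     | Memory leak 
Wrong total    | NULL        
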